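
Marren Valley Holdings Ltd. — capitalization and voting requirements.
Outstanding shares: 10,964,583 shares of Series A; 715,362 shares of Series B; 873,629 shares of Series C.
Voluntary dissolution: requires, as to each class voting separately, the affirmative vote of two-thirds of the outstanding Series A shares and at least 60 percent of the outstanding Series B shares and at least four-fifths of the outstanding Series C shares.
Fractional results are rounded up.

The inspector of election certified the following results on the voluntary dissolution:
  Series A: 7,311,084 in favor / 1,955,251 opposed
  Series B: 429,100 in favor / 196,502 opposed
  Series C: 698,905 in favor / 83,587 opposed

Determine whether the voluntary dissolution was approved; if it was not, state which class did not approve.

Series A: 2/3 of 10964583 = 7309722; 7,309,722 required, 7,311,084 in favor — approved.
Series B: 3/5 of 715362 = 429217.20, rounded up to 429218; 429,218 required, 429,100 in favor — not approved.
Series C: 4/5 of 873629 = 698903.20, rounded up to 698904; 698,904 required, 698,905 in favor — approved.

Not approved — the Series B shares did not give the required vote.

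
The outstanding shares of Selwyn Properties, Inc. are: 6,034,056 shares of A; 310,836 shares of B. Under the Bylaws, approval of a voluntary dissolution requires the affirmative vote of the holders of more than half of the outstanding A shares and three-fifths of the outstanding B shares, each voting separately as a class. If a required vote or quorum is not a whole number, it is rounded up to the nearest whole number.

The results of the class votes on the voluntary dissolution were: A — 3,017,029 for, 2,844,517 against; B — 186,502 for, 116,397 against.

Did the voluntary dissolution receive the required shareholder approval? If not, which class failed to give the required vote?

A: a majority of 6034056 is 3017029; 3,017,029 required, 3,017,029 in favor — approved.
B: 3/5 of 310836 = 186501.60, rounded up to 186502; 186,502 required, 186,502 in favor — approved.

Approved — every class gave the required vote.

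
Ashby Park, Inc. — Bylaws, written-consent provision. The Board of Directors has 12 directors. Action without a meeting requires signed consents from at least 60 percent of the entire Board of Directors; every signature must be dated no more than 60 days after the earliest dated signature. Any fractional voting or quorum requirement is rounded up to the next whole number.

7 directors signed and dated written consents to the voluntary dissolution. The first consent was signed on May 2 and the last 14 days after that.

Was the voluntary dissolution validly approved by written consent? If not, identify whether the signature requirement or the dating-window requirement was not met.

Not effective — insufficient signatures.

Signatures required: at least 60 percent of 12 — 3/5 of 12 = 7.20, rounded up to 8, so 8 needed; 7 signed. Insufficient.
Dating window: the latest signature is 14 days after the earliest; the limit is 60 days. Within the window.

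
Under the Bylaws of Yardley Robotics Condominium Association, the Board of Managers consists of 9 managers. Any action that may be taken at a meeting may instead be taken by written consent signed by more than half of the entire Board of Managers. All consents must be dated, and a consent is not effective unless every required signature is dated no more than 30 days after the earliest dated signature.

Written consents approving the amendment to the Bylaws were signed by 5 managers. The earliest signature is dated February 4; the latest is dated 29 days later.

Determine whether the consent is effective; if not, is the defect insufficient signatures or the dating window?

Effective — both the signature and dating-window requirements are satisfied.

Signatures required: more than half of 9 — a majority of 9 is 5, so 5 needed; 5 signed. Sufficient.
Dating window: the latest signature is 29 days after the earliest; the limit is 30 days. Within the window.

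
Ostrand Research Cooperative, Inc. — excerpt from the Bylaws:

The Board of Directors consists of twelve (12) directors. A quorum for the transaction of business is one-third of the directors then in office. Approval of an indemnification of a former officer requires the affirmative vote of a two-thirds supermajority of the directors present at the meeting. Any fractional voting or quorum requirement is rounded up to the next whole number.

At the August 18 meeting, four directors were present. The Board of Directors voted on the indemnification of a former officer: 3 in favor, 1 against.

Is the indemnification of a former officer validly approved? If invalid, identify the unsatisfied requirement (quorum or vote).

Quorum: 4 present; quorum is 4. Satisfied.
Vote: the indemnification of a former officer requires two-thirds of the directors present (4). 2/3 of 4 = 2.67, rounded up to 3, so 3 affirmative votes are needed; 3 voted in favor. Satisfied.

Valid — all requirements satisfied.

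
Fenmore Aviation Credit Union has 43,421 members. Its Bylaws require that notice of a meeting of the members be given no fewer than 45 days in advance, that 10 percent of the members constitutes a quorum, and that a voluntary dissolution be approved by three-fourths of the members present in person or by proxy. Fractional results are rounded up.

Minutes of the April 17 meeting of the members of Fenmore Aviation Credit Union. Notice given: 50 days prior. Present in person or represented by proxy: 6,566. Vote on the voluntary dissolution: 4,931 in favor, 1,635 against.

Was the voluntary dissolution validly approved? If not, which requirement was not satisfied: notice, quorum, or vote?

Valid — all requirements satisfied.

Notice: 50 days given; 45 required. Satisfied.
Quorum: 10% of 43,421 = 4,342.10, rounded up to 4,343; 6,566 present. Satisfied.
Vote: requires three-fourths of those present (6,566); 3/4 of 6566 = 4924.50, rounded up to 4925, so 4,925 needed; 4,931 in favor. Satisfied.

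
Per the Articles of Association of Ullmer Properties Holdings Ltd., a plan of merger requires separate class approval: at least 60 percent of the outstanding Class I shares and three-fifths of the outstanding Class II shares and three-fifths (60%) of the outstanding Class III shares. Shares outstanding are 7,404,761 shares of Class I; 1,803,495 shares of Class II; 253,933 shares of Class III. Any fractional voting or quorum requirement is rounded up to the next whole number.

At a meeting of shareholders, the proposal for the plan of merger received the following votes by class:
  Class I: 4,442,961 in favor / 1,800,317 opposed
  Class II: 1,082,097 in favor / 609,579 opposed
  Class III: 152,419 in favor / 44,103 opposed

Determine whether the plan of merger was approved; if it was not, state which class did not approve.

Approved — every class gave the required vote.

Class I: 3/5 of 7404761 = 4442856.60, rounded up to 4442857; 4,442,857 required, 4,442,961 in favor — approved.
Class II: 3/5 of 1803495 = 1082097; 1,082,097 required, 1,082,097 in favor — approved.
Class III: 3/5 of 253933 = 152359.80, rounded up to 152360; 152,360 required, 152,419 in favor — approved.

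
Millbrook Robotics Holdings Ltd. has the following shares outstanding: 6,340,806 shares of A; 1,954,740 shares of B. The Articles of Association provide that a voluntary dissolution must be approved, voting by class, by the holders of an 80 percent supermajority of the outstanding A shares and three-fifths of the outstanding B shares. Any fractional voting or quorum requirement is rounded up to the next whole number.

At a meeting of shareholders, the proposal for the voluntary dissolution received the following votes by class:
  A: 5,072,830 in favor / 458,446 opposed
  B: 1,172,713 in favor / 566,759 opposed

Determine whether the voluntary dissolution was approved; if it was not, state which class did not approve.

Not approved — the B shares did not give the required vote.

A: 4/5 of 6340806 = 5072644.80, rounded up to 5072645; 5,072,645 required, 5,072,830 in favor — approved.
B: 3/5 of 1954740 = 1172844; 1,172,844 required, 1,172,713 in favor — not approved.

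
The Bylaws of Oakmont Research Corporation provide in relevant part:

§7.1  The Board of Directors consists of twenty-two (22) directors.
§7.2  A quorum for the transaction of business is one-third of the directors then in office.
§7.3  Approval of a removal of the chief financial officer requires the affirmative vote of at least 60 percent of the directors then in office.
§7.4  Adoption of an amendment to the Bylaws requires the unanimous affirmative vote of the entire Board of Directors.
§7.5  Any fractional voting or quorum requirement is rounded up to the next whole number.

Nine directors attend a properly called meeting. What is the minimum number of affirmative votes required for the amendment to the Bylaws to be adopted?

The amendment to the Bylaws requires the unanimous vote of the entire Board of Directors (22).
Unanimous means all 22.
(Only 9 can vote, so the amendment to the Bylaws cannot pass at this meeting, but the required vote is still 22.)

22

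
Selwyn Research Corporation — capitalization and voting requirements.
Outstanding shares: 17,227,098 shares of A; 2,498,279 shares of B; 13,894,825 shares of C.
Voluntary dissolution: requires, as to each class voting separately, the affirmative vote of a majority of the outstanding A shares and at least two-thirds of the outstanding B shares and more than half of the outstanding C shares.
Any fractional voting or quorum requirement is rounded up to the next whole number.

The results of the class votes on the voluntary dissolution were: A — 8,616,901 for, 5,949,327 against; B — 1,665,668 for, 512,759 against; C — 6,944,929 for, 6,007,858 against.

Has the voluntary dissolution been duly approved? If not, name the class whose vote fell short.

A: a majority of 17227098 is 8613550; 8,613,550 required, 8,616,901 in favor — approved.
B: 2/3 of 2498279 = 1665519.33, rounded up to 1665520; 1,665,520 required, 1,665,668 in favor — approved.
C: a majority of 13894825 is 6947413; 6,947,413 required, 6,944,929 in favor — not approved.

Not approved — the C shares did not give the required vote.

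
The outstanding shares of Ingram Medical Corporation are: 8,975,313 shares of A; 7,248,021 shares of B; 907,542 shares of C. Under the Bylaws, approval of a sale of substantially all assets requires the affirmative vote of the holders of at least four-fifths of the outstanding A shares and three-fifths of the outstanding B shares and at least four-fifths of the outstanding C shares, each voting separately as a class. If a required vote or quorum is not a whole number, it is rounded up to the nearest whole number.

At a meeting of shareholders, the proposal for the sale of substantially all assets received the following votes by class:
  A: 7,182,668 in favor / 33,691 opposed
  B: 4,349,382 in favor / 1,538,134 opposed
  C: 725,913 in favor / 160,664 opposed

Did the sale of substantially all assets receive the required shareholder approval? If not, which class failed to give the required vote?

Not approved — the C shares did not give the required vote.

A: 4/5 of 8975313 = 7180250.40, rounded up to 7180251; 7,180,251 required, 7,182,668 in favor — approved.
B: 3/5 of 7248021 = 4348812.60, rounded up to 4348813; 4,348,813 required, 4,349,382 in favor — approved.
C: 4/5 of 907542 = 726033.60, rounded up to 726034; 726,034 required, 725,913 in favor — not approved.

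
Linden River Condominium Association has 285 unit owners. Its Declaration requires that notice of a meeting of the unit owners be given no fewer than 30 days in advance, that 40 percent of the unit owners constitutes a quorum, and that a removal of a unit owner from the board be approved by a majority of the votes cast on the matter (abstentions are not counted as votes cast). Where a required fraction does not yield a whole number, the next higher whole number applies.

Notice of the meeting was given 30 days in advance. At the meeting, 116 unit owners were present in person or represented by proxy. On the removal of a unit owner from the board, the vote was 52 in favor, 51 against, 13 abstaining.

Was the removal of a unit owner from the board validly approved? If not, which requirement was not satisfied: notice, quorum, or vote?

Valid — all requirements satisfied.

Notice: 30 days given; 30 required. Satisfied.
Quorum: 40% of 285 = 114; 116 present. Satisfied.
Vote: requires a majority of the votes cast (116 − 13 abstaining = 103); a majority of 103 is 52, so 52 needed; 52 in favor. Satisfied.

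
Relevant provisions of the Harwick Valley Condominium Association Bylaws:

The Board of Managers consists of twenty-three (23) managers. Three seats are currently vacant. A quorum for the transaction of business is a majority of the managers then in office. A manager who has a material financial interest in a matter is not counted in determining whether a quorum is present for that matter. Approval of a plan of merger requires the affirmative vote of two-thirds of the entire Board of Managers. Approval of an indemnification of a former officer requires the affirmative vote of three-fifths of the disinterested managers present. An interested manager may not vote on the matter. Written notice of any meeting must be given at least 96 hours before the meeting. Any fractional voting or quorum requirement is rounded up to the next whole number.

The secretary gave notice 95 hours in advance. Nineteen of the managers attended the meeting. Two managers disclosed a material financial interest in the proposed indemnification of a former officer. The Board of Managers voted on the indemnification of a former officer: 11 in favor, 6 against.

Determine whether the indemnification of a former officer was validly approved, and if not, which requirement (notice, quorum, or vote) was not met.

Notice: 95 hours given; 96 required (95 < 96). Not satisfied.
Quorum: 19 present, but the 2 interested managers do not count, leaving 17. Quorum is 11. Satisfied.
Vote: the indemnification of a former officer requires three-fifths of the disinterested managers present (19 − 2 = 17). 3/5 of 17 = 10.20, rounded up to 11, so 11 affirmative votes are needed; 11 voted in favor. Satisfied.

Invalid — notice requirement not satisfied.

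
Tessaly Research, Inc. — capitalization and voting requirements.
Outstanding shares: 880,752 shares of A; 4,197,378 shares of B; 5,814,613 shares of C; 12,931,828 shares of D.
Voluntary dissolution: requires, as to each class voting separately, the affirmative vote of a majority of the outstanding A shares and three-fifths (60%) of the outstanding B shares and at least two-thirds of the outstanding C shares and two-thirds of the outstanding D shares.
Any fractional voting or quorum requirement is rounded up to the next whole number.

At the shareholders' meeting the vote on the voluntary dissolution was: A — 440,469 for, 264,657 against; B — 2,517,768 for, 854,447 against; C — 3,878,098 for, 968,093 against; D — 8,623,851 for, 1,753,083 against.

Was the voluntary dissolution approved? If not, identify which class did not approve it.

A: a majority of 880752 is 440377; 440,377 required, 440,469 in favor — approved.
B: 3/5 of 4197378 = 2518426.80, rounded up to 2518427; 2,518,427 required, 2,517,768 in favor — not approved.
C: 2/3 of 5814613 = 3876408.67, rounded up to 3876409; 3,876,409 required, 3,878,098 in favor — approved.
D: 2/3 of 12931828 = 8621218.67, rounded up to 8621219; 8,621,219 required, 8,623,851 in favor — approved.

Not approved — the B shares did not give the required vote.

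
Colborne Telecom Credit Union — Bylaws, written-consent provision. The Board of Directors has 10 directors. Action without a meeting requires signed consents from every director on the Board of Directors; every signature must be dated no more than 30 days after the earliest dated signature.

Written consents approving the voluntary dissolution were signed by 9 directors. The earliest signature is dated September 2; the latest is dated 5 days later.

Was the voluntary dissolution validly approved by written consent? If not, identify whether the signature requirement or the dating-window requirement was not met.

Not effective — insufficient signatures.

Signatures required: every one of 10 — unanimous means all 10, so 10 needed; 9 signed. Insufficient.
Dating window: the latest signature is 5 days after the earliest; the limit is 30 days. Within the window.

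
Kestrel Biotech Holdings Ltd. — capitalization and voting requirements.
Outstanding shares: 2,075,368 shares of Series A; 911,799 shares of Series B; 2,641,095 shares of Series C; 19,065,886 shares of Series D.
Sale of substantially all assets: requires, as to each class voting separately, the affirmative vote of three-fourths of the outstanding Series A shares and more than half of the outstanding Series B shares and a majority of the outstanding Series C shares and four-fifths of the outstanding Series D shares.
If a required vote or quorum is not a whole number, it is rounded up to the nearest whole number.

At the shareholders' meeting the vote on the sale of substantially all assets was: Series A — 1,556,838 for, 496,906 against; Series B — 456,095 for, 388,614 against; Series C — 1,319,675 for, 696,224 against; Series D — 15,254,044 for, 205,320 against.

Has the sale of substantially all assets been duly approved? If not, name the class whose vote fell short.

Not approved — the Series C shares did not give the required vote.

Series A: 3/4 of 2075368 = 1556526; 1,556,526 required, 1,556,838 in favor — approved.
Series B: a majority of 911799 is 455900; 455,900 required, 456,095 in favor — approved.
Series C: a majority of 2641095 is 1320548; 1,320,548 required, 1,319,675 in favor — not approved.
Series D: 4/5 of 19065886 = 15252708.80, rounded up to 15252709; 15,252,709 required, 15,254,044 in favor — approved.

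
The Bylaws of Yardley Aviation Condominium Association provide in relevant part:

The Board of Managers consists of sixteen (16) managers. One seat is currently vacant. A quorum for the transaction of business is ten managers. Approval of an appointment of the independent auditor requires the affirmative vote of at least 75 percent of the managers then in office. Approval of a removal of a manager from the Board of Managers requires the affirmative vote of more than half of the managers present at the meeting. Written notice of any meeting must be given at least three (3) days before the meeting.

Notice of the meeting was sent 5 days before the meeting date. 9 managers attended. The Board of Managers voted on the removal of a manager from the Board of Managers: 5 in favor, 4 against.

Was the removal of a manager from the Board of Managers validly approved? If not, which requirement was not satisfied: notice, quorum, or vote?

Notice: 5 days given; 3 required (5 ≥ 3). Satisfied.
Quorum: 9 present; quorum is 10. Not satisfied.
Vote: the removal of a manager from the Board of Managers requires a majority of the managers present (9). A majority of 9 is 5, so 5 affirmative votes are needed; 5 voted in favor. Satisfied. (Moot — without a quorum no business can be validly transacted.)

Invalid — quorum requirement not satisfied.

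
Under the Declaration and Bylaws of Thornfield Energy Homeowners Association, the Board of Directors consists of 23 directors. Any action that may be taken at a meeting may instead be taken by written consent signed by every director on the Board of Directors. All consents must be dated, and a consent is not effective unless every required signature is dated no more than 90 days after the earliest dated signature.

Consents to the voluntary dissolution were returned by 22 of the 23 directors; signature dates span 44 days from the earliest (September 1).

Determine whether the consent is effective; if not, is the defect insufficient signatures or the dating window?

Not effective — insufficient signatures.

Signatures required: every one of 23 — unanimous means all 23, so 23 needed; 22 signed. Insufficient.
Dating window: the latest signature is 44 days after the earliest; the limit is 90 days. Within the window.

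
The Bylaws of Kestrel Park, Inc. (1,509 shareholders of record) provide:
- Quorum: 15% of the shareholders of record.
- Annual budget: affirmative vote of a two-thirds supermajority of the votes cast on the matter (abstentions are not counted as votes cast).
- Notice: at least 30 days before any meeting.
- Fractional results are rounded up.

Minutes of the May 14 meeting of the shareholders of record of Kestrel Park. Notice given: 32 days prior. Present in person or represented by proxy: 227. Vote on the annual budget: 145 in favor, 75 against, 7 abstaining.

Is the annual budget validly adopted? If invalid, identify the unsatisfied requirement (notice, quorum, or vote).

Notice: 32 days given; 30 required. Satisfied.
Quorum: 15% of 1,509 = 226.35, rounded up to 227; 227 present. Satisfied.
Vote: requires two-thirds of the votes cast (227 − 7 abstaining = 220); 2/3 of 220 = 146.67, rounded up to 147, so 147 needed; 145 in favor. Not satisfied.

Invalid — vote requirement not satisfied.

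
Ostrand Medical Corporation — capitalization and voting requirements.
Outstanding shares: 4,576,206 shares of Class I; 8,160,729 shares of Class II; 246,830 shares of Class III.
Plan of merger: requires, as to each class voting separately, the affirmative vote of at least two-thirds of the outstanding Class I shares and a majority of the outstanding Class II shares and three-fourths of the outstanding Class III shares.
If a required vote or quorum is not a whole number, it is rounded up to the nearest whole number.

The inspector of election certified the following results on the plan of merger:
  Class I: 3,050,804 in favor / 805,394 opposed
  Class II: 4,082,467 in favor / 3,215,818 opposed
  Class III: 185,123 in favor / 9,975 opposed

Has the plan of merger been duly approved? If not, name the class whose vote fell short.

Class I: 2/3 of 4576206 = 3050804; 3,050,804 required, 3,050,804 in favor — approved.
Class II: a majority of 8160729 is 4080365; 4,080,365 required, 4,082,467 in favor — approved.
Class III: 3/4 of 246830 = 185122.50, rounded up to 185123; 185,123 required, 185,123 in favor — approved.

Approved — every class gave the required vote.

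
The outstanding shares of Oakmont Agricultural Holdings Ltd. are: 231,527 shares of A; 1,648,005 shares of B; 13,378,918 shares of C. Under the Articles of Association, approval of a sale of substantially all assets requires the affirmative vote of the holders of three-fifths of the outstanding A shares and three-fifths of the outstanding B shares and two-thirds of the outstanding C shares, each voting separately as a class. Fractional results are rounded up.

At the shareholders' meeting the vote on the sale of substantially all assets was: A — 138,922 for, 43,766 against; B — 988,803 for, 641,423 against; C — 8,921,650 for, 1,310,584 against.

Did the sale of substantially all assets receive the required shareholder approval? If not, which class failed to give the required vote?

A: 3/5 of 231527 = 138916.20, rounded up to 138917; 138,917 required, 138,922 in favor — approved.
B: 3/5 of 1648005 = 988803; 988,803 required, 988,803 in favor — approved.
C: 2/3 of 13378918 = 8919278.67, rounded up to 8919279; 8,919,279 required, 8,921,650 in favor — approved.

Approved — every class gave the required vote.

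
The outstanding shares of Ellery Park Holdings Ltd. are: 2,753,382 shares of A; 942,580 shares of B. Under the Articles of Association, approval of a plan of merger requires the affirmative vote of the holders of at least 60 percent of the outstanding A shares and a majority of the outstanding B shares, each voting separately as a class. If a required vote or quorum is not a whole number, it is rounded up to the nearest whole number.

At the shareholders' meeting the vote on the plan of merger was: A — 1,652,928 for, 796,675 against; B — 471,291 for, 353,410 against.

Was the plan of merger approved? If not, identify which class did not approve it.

A: 3/5 of 2753382 = 1652029.20, rounded up to 1652030; 1,652,030 required, 1,652,928 in favor — approved.
B: a majority of 942580 is 471291; 471,291 required, 471,291 in favor — approved.

Approved — every class gave the required vote.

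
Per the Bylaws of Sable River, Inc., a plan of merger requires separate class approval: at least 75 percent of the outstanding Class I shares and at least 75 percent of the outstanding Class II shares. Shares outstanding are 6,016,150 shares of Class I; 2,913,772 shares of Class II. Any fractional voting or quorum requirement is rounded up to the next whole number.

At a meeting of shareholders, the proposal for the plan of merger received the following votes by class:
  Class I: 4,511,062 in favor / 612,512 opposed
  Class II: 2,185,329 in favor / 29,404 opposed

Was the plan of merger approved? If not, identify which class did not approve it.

Class I: 3/4 of 6016150 = 4512112.50, rounded up to 4512113; 4,512,113 required, 4,511,062 in favor — not approved.
Class II: 3/4 of 2913772 = 2185329; 2,185,329 required, 2,185,329 in favor — approved.

Not approved — the Class I shares did not give the required vote.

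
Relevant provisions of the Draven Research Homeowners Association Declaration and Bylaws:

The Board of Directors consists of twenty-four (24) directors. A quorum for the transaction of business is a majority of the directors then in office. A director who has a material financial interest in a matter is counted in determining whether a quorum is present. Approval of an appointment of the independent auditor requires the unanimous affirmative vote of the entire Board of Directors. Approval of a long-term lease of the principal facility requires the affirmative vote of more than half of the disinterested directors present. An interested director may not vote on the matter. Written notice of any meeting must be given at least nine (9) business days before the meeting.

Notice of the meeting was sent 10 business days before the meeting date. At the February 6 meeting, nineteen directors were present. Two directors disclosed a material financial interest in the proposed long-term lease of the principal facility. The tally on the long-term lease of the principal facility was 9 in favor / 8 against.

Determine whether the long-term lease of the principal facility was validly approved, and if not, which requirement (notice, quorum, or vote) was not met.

Notice: 10 business days given; 9 required (10 ≥ 9). Satisfied.
Quorum: 19 present (interested directors count toward quorum); quorum is 13. Satisfied.
Vote: the long-term lease of the principal facility requires a majority of the disinterested directors present (19 − 2 = 17). A majority of 17 is 9, so 9 affirmative votes are needed; 9 voted in favor. Satisfied.

Valid — all requirements satisfied.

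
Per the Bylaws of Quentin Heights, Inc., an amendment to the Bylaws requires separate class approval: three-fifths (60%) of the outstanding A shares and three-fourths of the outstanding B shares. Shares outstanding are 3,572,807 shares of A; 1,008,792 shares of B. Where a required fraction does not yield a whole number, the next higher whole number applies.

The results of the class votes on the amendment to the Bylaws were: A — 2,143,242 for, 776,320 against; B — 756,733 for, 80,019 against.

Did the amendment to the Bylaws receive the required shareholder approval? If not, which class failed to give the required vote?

Not approved — the A shares did not give the required vote.

A: 3/5 of 3572807 = 2143684.20, rounded up to 2143685; 2,143,685 required, 2,143,242 in favor — not approved.
B: 3/4 of 1008792 = 756594; 756,594 required, 756,733 in favor — approved.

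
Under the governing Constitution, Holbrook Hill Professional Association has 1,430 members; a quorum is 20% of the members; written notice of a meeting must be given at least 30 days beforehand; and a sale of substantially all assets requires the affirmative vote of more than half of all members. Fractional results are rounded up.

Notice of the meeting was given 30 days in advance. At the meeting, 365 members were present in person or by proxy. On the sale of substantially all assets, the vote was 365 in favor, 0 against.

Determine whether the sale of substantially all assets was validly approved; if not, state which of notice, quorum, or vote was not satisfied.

Invalid — vote requirement not satisfied.

Notice: 30 days given; 30 required. Satisfied.
Quorum: 20% of 1,430 = 286; 365 present. Satisfied.
Vote: requires a majority of all members (1,430); a majority of 1430 is 716, so 716 needed; 365 in favor. Not satisfied.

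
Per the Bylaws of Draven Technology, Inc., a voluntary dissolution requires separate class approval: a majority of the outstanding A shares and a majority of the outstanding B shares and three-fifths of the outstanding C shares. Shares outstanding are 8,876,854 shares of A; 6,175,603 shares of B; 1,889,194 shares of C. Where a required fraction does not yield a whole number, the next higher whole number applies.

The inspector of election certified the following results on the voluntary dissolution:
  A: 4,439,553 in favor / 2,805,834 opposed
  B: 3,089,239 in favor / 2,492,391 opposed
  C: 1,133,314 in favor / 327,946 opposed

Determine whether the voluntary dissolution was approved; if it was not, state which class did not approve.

Not approved — the C shares did not give the required vote.

A: a majority of 8876854 is 4438428; 4,438,428 required, 4,439,553 in favor — approved.
B: a majority of 6175603 is 3087802; 3,087,802 required, 3,089,239 in favor — approved.
C: 3/5 of 1889194 = 1133516.40, rounded up to 1133517; 1,133,517 required, 1,133,314 in favor — not approved.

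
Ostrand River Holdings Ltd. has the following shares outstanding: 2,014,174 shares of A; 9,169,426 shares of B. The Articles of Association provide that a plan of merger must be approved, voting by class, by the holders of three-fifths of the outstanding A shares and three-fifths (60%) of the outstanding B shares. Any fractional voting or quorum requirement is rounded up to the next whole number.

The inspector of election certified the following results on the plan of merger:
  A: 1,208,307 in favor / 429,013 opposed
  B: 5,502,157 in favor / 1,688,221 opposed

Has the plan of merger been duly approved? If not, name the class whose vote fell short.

Not approved — the A shares did not give the required vote.

A: 3/5 of 2014174 = 1208504.40, rounded up to 1208505; 1,208,505 required, 1,208,307 in favor — not approved.
B: 3/5 of 9169426 = 5501655.60, rounded up to 5501656; 5,501,656 required, 5,502,157 in favor — approved.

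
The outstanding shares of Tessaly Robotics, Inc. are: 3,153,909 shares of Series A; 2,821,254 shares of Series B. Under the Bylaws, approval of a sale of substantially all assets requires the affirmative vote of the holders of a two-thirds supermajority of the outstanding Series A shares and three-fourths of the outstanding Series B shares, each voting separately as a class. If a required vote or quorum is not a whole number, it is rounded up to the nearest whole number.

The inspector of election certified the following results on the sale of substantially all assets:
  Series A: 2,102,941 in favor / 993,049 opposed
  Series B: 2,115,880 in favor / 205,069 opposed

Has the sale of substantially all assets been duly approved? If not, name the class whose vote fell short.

Series A: 2/3 of 3153909 = 2102606; 2,102,606 required, 2,102,941 in favor — approved.
Series B: 3/4 of 2821254 = 2115940.50, rounded up to 2115941; 2,115,941 required, 2,115,880 in favor — not approved.

Not approved — the Series B shares did not give the required vote.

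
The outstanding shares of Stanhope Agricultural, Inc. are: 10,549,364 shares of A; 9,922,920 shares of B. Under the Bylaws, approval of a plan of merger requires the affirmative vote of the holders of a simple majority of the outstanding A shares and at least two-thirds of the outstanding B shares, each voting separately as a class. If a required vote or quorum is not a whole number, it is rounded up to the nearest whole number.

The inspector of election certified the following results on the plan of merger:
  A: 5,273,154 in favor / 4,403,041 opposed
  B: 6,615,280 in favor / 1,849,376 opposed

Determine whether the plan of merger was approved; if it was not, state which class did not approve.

Not approved — the A shares did not give the required vote.

A: a majority of 10549364 is 5274683; 5,274,683 required, 5,273,154 in favor — not approved.
B: 2/3 of 9922920 = 6615280; 6,615,280 required, 6,615,280 in favor — approved.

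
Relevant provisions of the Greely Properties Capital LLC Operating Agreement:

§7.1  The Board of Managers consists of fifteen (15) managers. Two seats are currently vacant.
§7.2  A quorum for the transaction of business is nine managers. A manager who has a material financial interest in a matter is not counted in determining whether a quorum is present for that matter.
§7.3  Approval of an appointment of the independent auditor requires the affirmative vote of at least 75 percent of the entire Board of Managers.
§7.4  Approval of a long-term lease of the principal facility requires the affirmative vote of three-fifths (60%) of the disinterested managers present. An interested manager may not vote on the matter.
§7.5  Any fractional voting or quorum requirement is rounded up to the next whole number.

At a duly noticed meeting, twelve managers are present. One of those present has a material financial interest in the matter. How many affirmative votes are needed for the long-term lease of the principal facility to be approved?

7

The long-term lease of the principal facility requires three-fifths of the disinterested managers present (12 − 1 = 11).
3/5 of 11 = 6.60, rounded up to 7.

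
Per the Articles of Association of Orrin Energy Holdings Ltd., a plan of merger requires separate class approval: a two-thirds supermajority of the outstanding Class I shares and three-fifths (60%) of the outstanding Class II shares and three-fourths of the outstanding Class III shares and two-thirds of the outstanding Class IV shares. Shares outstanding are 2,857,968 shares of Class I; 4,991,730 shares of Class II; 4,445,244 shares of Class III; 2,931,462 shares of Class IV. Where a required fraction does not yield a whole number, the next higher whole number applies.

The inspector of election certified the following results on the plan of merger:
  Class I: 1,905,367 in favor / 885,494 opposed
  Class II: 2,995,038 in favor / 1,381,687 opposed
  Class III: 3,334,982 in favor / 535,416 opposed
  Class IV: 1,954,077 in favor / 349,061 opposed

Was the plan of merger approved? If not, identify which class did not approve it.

Not approved — the Class IV shares did not give the required vote.

Class I: 2/3 of 2857968 = 1905312; 1,905,312 required, 1,905,367 in favor — approved.
Class II: 3/5 of 4991730 = 2995038; 2,995,038 required, 2,995,038 in favor — approved.
Class III: 3/4 of 4445244 = 3333933; 3,333,933 required, 3,334,982 in favor — approved.
Class IV: 2/3 of 2931462 = 1954308; 1,954,308 required, 1,954,077 in favor — not approved.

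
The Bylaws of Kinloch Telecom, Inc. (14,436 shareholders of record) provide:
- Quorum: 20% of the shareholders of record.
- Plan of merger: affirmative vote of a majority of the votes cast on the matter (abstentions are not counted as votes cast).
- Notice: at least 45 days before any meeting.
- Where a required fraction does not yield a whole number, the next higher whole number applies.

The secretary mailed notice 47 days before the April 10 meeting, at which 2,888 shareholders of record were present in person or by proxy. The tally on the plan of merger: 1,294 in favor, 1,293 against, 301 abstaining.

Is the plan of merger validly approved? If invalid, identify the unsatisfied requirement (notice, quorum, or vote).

Valid — all requirements satisfied.

Notice: 47 days given; 45 required. Satisfied.
Quorum: 20% of 14,436 = 2,887.20, rounded up to 2,888; 2,888 present. Satisfied.
Vote: requires a majority of the votes cast (2,888 − 301 abstaining = 2,587); a majority of 2587 is 1294, so 1,294 needed; 1,294 in favor. Satisfied.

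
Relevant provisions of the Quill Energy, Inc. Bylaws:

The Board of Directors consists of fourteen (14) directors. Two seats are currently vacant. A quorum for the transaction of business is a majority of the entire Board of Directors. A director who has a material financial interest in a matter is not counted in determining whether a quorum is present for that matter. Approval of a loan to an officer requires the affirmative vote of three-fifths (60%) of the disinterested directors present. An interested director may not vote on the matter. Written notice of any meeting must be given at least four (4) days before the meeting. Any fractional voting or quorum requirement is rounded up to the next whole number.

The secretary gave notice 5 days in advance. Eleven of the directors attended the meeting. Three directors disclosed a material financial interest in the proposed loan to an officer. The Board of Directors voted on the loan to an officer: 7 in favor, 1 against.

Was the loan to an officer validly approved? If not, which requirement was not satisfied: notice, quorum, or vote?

Notice: 5 days given; 4 required (5 ≥ 4). Satisfied.
Quorum: 11 present, but the 3 interested directors do not count, leaving 8. Quorum is 8. Satisfied.
Vote: the loan to an officer requires three-fifths of the disinterested directors present (11 − 3 = 8). 3/5 of 8 = 4.80, rounded up to 5, so 5 affirmative votes are needed; 7 voted in favor. Satisfied.

Valid — all requirements satisfied.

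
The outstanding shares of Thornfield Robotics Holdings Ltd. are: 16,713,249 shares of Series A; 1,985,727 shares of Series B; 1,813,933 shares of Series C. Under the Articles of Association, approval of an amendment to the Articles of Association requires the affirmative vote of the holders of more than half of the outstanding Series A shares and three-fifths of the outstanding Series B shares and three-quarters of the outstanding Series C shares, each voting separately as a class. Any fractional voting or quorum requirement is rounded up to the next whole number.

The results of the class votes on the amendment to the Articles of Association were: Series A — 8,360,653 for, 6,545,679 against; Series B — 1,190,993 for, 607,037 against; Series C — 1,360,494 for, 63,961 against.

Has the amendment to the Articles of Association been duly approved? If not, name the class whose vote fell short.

Not approved — the Series B shares did not give the required vote.

Series A: a majority of 16713249 is 8356625; 8,356,625 required, 8,360,653 in favor — approved.
Series B: 3/5 of 1985727 = 1191436.20, rounded up to 1191437; 1,191,437 required, 1,190,993 in favor — not approved.
Series C: 3/4 of 1813933 = 1360449.75, rounded up to 1360450; 1,360,450 required, 1,360,494 in favor — approved.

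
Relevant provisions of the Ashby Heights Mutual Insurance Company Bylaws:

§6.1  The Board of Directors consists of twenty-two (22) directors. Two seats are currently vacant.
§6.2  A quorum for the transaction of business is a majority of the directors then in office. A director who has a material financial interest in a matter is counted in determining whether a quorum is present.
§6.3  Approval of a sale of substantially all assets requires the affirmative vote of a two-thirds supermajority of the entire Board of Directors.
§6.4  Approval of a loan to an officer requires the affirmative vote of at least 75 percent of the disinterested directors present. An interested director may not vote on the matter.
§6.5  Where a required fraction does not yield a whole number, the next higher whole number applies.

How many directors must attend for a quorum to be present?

11

A majority of 20 is 11.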